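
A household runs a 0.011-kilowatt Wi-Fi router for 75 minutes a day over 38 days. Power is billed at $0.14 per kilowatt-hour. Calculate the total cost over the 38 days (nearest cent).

$0.07

Runtime = 75 min × 38 = 2850 min = 47.5 h
Energy = 0.011 kW × 47.5 h = 0.5225 kWh
Cost = 0.5225 kWh × $0.14/kWh = $0.07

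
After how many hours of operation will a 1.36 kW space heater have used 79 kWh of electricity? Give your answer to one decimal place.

58.1 h

Hours = 79 kWh ÷ 1.36 kW = 58.1 h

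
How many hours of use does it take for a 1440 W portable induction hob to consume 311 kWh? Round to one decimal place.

Hours = 311 kWh ÷ 1.44 kW = 216.0 h

216.0 h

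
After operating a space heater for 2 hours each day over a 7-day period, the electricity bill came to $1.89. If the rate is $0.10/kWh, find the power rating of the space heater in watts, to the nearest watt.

1350 W

Energy = $1.89 ÷ $0.10/kWh = 18.9 kWh
Runtime = 2 h/day × 7 days = 14 h
Power = 18.9 kWh ÷ 14 h = 1.35 kW = 1350 W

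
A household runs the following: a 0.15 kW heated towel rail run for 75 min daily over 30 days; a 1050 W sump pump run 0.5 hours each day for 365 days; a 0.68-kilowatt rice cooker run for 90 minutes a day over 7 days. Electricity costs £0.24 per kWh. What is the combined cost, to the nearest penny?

£49.05

heated towel rail: Runtime = 75 min × 30 = 2250 min = 37.5 h
heated towel rail: 0.15 kW × 37.5 h = 5.625 kWh
sump pump: Runtime = 0.5 h/day × 365 days = 182.5 h
sump pump: 1.05 kW × 182.5 h = 191.625 kWh
rice cooker: Runtime = 90 min × 7 = 630 min = 10.5 h
rice cooker: 0.68 kW × 10.5 h = 7.14 kWh
Total energy = 204.39 kWh
Cost = 204.39 × £0.24 = £49.05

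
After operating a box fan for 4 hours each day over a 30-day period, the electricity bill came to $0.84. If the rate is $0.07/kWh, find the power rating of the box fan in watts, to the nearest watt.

100 W

Energy = $0.84 ÷ $0.07/kWh = 12 kWh
Runtime = 4 h/day × 30 days = 120 h
Power = 12 kWh ÷ 120 h = 0.1 kW = 100 W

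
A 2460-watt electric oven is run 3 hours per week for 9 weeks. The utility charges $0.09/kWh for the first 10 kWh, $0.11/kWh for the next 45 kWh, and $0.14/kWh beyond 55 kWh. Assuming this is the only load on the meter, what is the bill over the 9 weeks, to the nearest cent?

Runtime = 3 h/week × 9 weeks = 27 h
Energy = 2.46 kW × 27 h = 66.42 kWh
Tier 1 (0–10 kWh): 10 × $0.09 = $0.9
Tier 2 (10–55 kWh): 45 × $0.11 = $4.95
Above 55 kWh: 11.42 × $0.14 = $1.5988
Bill = $7.45

$7.45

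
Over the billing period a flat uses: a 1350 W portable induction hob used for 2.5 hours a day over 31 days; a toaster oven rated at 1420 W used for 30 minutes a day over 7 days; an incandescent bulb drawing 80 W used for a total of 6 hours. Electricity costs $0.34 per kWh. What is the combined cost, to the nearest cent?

$37.43

portable induction hob: Runtime = 2.5 h/day × 31 days = 77.5 h
portable induction hob: 1.35 kW × 77.5 h = 104.625 kWh
toaster oven: Runtime = 30 min × 7 = 210 min = 3.5 h
toaster oven: 1.42 kW × 3.5 h = 4.97 kWh
incandescent bulb: 0.08 kW × 6 h = 0.48 kWh
Total energy = 110.075 kWh
Cost = 110.075 × $0.34 = $37.43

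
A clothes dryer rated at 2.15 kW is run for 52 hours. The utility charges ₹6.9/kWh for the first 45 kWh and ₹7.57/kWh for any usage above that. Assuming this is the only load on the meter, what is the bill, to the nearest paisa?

Energy = 2.15 kW × 52 h = 111.8 kWh
Tier 1 (0–45 kWh): 45 × ₹6.9 = ₹310.5
Above 45 kWh: 66.8 × ₹7.57 = ₹505.676
Bill = ₹816.18

₹816.18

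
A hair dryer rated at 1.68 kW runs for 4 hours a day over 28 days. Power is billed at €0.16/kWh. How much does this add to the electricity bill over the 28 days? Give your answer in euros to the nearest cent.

Runtime = 4 h/day × 28 days = 112 h
Energy = 1.68 kW × 112 h = 188.16 kWh
Cost = 188.16 kWh × €0.16/kWh = €30.11

€30.11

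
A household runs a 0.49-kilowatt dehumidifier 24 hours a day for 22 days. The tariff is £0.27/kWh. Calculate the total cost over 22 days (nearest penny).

Runtime = 24 h × 22 = 528 h
Energy = 0.49 kW × 528 h = 258.72 kWh
Cost = 258.72 kWh × £0.27/kWh = £69.85

£69.85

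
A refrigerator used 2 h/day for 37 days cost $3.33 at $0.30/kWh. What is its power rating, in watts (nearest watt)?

Energy = $3.33 ÷ $0.30/kWh = 11.1 kWh
Runtime = 2 h/day × 37 days = 74 h
Power = 11.1 kWh ÷ 74 h = 0.15 kW = 150 W

150 W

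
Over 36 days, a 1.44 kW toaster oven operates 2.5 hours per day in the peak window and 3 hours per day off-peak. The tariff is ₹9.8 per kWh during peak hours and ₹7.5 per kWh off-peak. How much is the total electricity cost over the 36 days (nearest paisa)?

Peak energy = 1.44 kW × 2.5 h × 36 = 129.6 kWh
Off-peak energy = 1.44 kW × 3 h × 36 = 155.52 kWh
Cost = 129.6 × ₹9.8 + 155.52 × ₹7.5 = ₹1270.08 + ₹1166.4 = ₹2436.48

₹2436.48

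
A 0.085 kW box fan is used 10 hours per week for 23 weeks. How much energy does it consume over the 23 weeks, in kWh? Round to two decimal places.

19.55 kWh

Runtime = 10 h/week × 23 weeks = 230 h
Energy = 0.085 kW × 230 h = 19.55 kWh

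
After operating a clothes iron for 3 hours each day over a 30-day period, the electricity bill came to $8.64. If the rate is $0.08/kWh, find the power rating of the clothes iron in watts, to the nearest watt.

Energy = $8.64 ÷ $0.08/kWh = 108 kWh
Runtime = 3 h/day × 30 days = 90 h
Power = 108 kWh ÷ 90 h = 1.2 kW = 1200 W

1200 W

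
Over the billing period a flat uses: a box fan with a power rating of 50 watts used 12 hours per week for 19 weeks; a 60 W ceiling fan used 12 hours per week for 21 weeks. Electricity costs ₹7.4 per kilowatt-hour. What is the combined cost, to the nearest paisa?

box fan: Runtime = 12 h/week × 19 weeks = 228 h
box fan: 0.05 kW × 228 h = 11.4 kWh
ceiling fan: Runtime = 12 h/week × 21 weeks = 252 h
ceiling fan: 0.06 kW × 252 h = 15.12 kWh
Total energy = 26.52 kWh
Cost = 26.52 × ₹7.4 = ₹196.25

₹196.25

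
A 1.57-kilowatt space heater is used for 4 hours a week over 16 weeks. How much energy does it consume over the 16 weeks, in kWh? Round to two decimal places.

100.48 kWh

Runtime = 4 h/week × 16 weeks = 64 h
Energy = 1.57 kW × 64 h = 100.48 kWh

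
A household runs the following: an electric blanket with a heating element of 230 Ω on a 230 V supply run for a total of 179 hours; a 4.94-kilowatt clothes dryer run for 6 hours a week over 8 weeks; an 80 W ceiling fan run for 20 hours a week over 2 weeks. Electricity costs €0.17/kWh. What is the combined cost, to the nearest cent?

electric blanket: Power = V²/R = 230²/230 = 230 W = 0.23 kW
electric blanket: 0.23 kW × 179 h = 41.17 kWh
clothes dryer: Runtime = 6 h/week × 8 weeks = 48 h
clothes dryer: 4.94 kW × 48 h = 237.12 kWh
ceiling fan: Runtime = 20 h/week × 2 weeks = 40 h
ceiling fan: 0.08 kW × 40 h = 3.2 kWh
Total energy = 281.49 kWh
Cost = 281.49 × €0.17 = €47.85

€47.85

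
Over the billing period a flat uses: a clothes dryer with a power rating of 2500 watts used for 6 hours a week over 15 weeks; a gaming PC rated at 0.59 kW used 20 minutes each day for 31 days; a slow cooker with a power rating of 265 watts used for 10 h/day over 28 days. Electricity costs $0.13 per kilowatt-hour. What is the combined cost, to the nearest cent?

clothes dryer: Runtime = 6 h/week × 15 weeks = 90 h
clothes dryer: 2.5 kW × 90 h = 225 kWh
gaming PC: Runtime = 20 min × 31 = 620 min = 10.333333… h
gaming PC: 0.59 kW × 10.333333… h = 6.096666… kWh
slow cooker: Runtime = 10 h/day × 28 days = 280 h
slow cooker: 0.265 kW × 280 h = 74.2 kWh
Total energy = 305.296666… kWh
Cost = 305.296666… × $0.13 = $39.69

$39.69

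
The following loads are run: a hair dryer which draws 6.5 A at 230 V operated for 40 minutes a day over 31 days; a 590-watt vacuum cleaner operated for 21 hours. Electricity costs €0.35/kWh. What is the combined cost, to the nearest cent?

€15.15

hair dryer: Power = 6.5 A × 230 V = 1495 W = 1.495 kW
hair dryer: Runtime = 40 min × 31 = 1240 min = 20.666666… h
hair dryer: 1.495 kW × 20.666666… h = 30.896666… kWh
vacuum cleaner: 0.59 kW × 21 h = 12.39 kWh
Total energy = 43.286666… kWh
Cost = 43.286666… × €0.35 = €15.15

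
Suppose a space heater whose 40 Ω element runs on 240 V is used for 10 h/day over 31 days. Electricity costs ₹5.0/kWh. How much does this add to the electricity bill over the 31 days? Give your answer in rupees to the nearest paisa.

₹2232.00

Power = V²/R = 240²/40 = 1440 W = 1.44 kW
Runtime = 10 h/day × 31 days = 310 h
Energy = 1.44 kW × 310 h = 446.4 kWh
Cost = 446.4 kWh × ₹5.0/kWh = ₹2232.00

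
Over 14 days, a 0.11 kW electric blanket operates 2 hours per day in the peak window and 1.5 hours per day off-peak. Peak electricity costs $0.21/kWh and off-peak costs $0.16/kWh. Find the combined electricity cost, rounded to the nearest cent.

$1.02

Peak energy = 0.11 kW × 2 h × 14 = 3.08 kWh
Off-peak energy = 0.11 kW × 1.5 h × 14 = 2.31 kWh
Cost = 3.08 × $0.21 + 2.31 × $0.16 = $0.6468 + $0.3696 = $1.02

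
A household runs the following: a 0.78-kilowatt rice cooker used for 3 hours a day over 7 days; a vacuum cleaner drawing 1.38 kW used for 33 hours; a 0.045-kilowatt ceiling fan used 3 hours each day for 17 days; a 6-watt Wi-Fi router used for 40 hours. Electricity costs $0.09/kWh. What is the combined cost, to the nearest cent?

rice cooker: Runtime = 3 h/day × 7 days = 21 h
rice cooker: 0.78 kW × 21 h = 16.38 kWh
vacuum cleaner: 1.38 kW × 33 h = 45.54 kWh
ceiling fan: Runtime = 3 h/day × 17 days = 51 h
ceiling fan: 0.045 kW × 51 h = 2.295 kWh
Wi-Fi router: 0.006 kW × 40 h = 0.24 kWh
Total energy = 64.455 kWh
Cost = 64.455 × $0.09 = $5.80

$5.80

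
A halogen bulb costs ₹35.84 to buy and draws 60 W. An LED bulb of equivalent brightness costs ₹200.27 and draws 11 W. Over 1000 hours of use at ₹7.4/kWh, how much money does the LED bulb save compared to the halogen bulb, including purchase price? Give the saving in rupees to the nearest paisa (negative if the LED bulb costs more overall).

₹198.17

halogen bulb: ₹35.84 + (60/1000) kW × 1000 h × ₹7.4 = ₹35.84 + ₹444 = ₹479.84
LED bulb: ₹200.27 + (11/1000) kW × 1000 h × ₹7.4 = ₹200.27 + ₹81.4 = ₹281.67
Saving = ₹479.84 − ₹281.67 = ₹198.17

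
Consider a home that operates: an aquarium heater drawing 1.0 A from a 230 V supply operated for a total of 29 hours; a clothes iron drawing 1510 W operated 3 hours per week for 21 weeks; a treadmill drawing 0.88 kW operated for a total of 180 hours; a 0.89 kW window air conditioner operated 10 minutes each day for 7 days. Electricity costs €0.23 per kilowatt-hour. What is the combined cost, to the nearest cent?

aquarium heater: Power = 1.0 A × 230 V = 230 W = 0.23 kW
aquarium heater: 0.23 kW × 29 h = 6.67 kWh
clothes iron: Runtime = 3 h/week × 21 weeks = 63 h
clothes iron: 1.51 kW × 63 h = 95.13 kWh
treadmill: 0.88 kW × 180 h = 158.4 kWh
window air conditioner: Runtime = 10 min × 7 = 70 min = 1.166666… h
window air conditioner: 0.89 kW × 1.166666… h = 1.038333… kWh
Total energy = 261.238333… kWh
Cost = 261.238333… × €0.23 = €60.08

€60.08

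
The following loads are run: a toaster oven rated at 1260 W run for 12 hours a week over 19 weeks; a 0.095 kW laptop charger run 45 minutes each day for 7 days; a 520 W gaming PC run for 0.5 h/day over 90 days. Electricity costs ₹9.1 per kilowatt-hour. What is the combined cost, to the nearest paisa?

₹2831.73

toaster oven: Runtime = 12 h/week × 19 weeks = 228 h
toaster oven: 1.26 kW × 228 h = 287.28 kWh
laptop charger: Runtime = 45 min × 7 = 315 min = 5.25 h
laptop charger: 0.095 kW × 5.25 h = 0.49875 kWh
gaming PC: Runtime = 0.5 h/day × 90 days = 45 h
gaming PC: 0.52 kW × 45 h = 23.4 kWh
Total energy = 311.17875 kWh
Cost = 311.17875 × ₹9.1 = ₹2831.73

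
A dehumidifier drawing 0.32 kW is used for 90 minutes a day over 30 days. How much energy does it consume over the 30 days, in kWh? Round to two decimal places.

14.40 kWh

Runtime = 90 min × 30 = 2700 min = 45 h
Energy = 0.32 kW × 45 h = 14.4 kWh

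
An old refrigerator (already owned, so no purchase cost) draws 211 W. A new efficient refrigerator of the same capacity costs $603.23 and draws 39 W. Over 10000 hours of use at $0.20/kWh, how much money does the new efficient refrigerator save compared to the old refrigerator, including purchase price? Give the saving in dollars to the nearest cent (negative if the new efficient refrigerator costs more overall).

-$259.23

old refrigerator: $0.00 + (211/1000) kW × 10000 h × $0.20 = $0.00 + $422 = $422
new efficient refrigerator: $603.23 + (39/1000) kW × 10000 h × $0.20 = $603.23 + $78 = $681.23
Saving = $422 − $681.23 = −$259.23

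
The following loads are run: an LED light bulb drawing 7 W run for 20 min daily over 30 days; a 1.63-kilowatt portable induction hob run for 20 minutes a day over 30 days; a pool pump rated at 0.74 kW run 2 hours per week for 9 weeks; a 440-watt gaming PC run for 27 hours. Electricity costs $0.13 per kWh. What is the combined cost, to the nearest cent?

LED light bulb: Runtime = 20 min × 30 = 600 min = 10 h
LED light bulb: 0.007 kW × 10 h = 0.07 kWh
portable induction hob: Runtime = 20 min × 30 = 600 min = 10 h
portable induction hob: 1.63 kW × 10 h = 16.3 kWh
pool pump: Runtime = 2 h/week × 9 weeks = 18 h
pool pump: 0.74 kW × 18 h = 13.32 kWh
gaming PC: 0.44 kW × 27 h = 11.88 kWh
Total energy = 41.57 kWh
Cost = 41.57 × $0.13 = $5.40

$5.40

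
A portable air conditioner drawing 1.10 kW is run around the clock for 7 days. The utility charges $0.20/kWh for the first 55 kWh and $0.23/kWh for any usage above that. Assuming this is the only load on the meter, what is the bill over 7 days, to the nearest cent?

Runtime = 24 h × 7 = 168 h
Energy = 1.1 kW × 168 h = 184.8 kWh
Tier 1 (0–55 kWh): 55 × $0.20 = $11
Above 55 kWh: 129.8 × $0.23 = $29.854
Bill = $40.85

$40.85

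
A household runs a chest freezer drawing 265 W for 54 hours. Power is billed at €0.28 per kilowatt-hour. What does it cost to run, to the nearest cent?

€4.01

Energy = 0.265 kW × 54 h = 14.31 kWh
Cost = 14.31 kWh × €0.28/kWh = €4.01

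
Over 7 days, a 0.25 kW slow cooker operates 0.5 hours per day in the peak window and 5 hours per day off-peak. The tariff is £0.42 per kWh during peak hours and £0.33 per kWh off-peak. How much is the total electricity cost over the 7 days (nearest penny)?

Peak energy = 0.25 kW × 0.5 h × 7 = 0.875 kWh
Off-peak energy = 0.25 kW × 5 h × 7 = 8.75 kWh
Cost = 0.875 × £0.42 + 8.75 × £0.33 = £0.3675 + £2.8875 = £3.26

£3.26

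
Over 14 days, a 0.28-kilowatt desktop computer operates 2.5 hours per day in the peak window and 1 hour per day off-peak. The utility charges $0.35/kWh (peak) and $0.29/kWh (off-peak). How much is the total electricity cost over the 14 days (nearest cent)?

$4.57

Peak energy = 0.28 kW × 2.5 h × 14 = 9.8 kWh
Off-peak energy = 0.28 kW × 1 h × 14 = 3.92 kWh
Cost = 9.8 × $0.35 + 3.92 × $0.29 = $3.43 + $1.1368 = $4.57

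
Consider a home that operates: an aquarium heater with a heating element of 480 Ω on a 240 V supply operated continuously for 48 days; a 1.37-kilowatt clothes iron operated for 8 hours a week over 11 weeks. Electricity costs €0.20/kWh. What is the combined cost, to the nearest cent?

€51.76

aquarium heater: Power = V²/R = 240²/480 = 120 W = 0.12 kW
aquarium heater: Runtime = 24 h × 48 = 1152 h
aquarium heater: 0.12 kW × 1152 h = 138.24 kWh
clothes iron: Runtime = 8 h/week × 11 weeks = 88 h
clothes iron: 1.37 kW × 88 h = 120.56 kWh
Total energy = 258.8 kWh
Cost = 258.8 × €0.20 = €51.76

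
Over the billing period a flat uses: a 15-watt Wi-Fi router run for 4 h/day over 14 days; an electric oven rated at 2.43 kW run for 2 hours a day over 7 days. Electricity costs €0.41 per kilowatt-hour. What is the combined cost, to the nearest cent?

Wi-Fi router: Runtime = 4 h/day × 14 days = 56 h
Wi-Fi router: 0.015 kW × 56 h = 0.84 kWh
electric oven: Runtime = 2 h/day × 7 days = 14 h
electric oven: 2.43 kW × 14 h = 34.02 kWh
Total energy = 34.86 kWh
Cost = 34.86 × €0.41 = €14.29

€14.29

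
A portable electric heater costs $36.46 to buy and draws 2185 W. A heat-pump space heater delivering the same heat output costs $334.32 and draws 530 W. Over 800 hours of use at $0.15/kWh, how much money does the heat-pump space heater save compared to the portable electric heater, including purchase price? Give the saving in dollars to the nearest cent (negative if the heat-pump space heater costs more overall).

-$99.26

portable electric heater: $36.46 + (2185/1000) kW × 800 h × $0.15 = $36.46 + $262.2 = $298.66
heat-pump space heater: $334.32 + (530/1000) kW × 800 h × $0.15 = $334.32 + $63.6 = $397.92
Saving = $298.66 − $397.92 = −$99.26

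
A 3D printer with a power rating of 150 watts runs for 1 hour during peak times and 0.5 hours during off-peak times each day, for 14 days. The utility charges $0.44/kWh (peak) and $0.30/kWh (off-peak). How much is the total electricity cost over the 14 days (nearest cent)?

Peak energy = 0.15 kW × 1 h × 14 = 2.1 kWh
Off-peak energy = 0.15 kW × 0.5 h × 14 = 1.05 kWh
Cost = 2.1 × $0.44 + 1.05 × $0.30 = $0.924 + $0.315 = $1.24

$1.24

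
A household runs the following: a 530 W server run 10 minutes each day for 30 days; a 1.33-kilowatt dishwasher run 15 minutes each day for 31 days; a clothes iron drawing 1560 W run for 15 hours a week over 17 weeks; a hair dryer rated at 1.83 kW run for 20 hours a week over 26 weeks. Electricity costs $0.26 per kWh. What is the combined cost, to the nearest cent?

server: Runtime = 10 min × 30 = 300 min = 5 h
server: 0.53 kW × 5 h = 2.65 kWh
dishwasher: Runtime = 15 min × 31 = 465 min = 7.75 h
dishwasher: 1.33 kW × 7.75 h = 10.3075 kWh
clothes iron: Runtime = 15 h/week × 17 weeks = 255 h
clothes iron: 1.56 kW × 255 h = 397.8 kWh
hair dryer: Runtime = 20 h/week × 26 weeks = 520 h
hair dryer: 1.83 kW × 520 h = 951.6 kWh
Total energy = 1362.3575 kWh
Cost = 1362.3575 × $0.26 = $354.21

$354.21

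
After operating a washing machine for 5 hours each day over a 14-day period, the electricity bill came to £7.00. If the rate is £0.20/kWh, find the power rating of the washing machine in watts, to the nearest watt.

500 W

Energy = £7.00 ÷ £0.20/kWh = 35 kWh
Runtime = 5 h/day × 14 days = 70 h
Power = 35 kWh ÷ 70 h = 0.5 kW = 500 W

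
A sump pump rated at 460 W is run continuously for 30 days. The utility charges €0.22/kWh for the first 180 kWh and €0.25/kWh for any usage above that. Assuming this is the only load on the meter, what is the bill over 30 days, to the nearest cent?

€77.40

Runtime = 24 h × 30 = 720 h
Energy = 0.46 kW × 720 h = 331.2 kWh
Tier 1 (0–180 kWh): 180 × €0.22 = €39.6
Above 180 kWh: 151.2 × €0.25 = €37.8
Bill = €77.40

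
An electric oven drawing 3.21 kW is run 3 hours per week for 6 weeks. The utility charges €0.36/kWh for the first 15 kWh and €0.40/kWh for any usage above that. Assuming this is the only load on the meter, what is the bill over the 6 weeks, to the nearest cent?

Runtime = 3 h/week × 6 weeks = 18 h
Energy = 3.21 kW × 18 h = 57.78 kWh
Tier 1 (0–15 kWh): 15 × €0.36 = €5.4
Above 15 kWh: 42.78 × €0.40 = €17.112
Bill = €22.51

€22.51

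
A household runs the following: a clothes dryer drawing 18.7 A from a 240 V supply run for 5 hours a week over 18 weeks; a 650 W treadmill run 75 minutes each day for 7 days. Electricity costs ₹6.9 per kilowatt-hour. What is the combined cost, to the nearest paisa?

₹2826.29

clothes dryer: Power = 18.7 A × 240 V = 4488 W = 4.488 kW
clothes dryer: Runtime = 5 h/week × 18 weeks = 90 h
clothes dryer: 4.488 kW × 90 h = 403.92 kWh
treadmill: Runtime = 75 min × 7 = 525 min = 8.75 h
treadmill: 0.65 kW × 8.75 h = 5.6875 kWh
Total energy = 409.6075 kWh
Cost = 409.6075 × ₹6.9 = ₹2826.29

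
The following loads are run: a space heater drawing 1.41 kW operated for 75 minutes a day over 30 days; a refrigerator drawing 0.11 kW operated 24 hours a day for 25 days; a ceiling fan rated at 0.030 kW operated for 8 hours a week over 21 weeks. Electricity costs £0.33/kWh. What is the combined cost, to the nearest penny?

space heater: Runtime = 75 min × 30 = 2250 min = 37.5 h
space heater: 1.41 kW × 37.5 h = 52.875 kWh
refrigerator: Runtime = 24 h × 25 = 600 h
refrigerator: 0.11 kW × 600 h = 66 kWh
ceiling fan: Runtime = 8 h/week × 21 weeks = 168 h
ceiling fan: 0.03 kW × 168 h = 5.04 kWh
Total energy = 123.915 kWh
Cost = 123.915 × £0.33 = £40.89

£40.89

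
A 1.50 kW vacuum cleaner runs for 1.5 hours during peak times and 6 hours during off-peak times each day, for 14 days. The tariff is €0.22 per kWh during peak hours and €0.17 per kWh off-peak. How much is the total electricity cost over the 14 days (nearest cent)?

Peak energy = 1.5 kW × 1.5 h × 14 = 31.5 kWh
Off-peak energy = 1.5 kW × 6 h × 14 = 126 kWh
Cost = 31.5 × €0.22 + 126 × €0.17 = €6.93 + €21.42 = €28.35

€28.35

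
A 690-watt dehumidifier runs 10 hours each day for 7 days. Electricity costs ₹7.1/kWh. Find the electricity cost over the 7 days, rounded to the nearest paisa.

₹342.93

Runtime = 10 h/day × 7 days = 70 h
Energy = 0.69 kW × 70 h = 48.3 kWh
Cost = 48.3 kWh × ₹7.1/kWh = ₹342.93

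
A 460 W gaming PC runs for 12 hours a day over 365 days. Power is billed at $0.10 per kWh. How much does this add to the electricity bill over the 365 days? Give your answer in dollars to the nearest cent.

Runtime = 12 h/day × 365 days = 4380 h
Energy = 0.46 kW × 4380 h = 2014.8 kWh
Cost = 2014.8 kWh × $0.10/kWh = $201.48

$201.48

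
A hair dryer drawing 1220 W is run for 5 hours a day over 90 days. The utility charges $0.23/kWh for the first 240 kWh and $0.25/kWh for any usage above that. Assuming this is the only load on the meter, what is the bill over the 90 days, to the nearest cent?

$132.45

Runtime = 5 h/day × 90 days = 450 h
Energy = 1.22 kW × 450 h = 549 kWh
Tier 1 (0–240 kWh): 240 × $0.23 = $55.2
Above 240 kWh: 309 × $0.25 = $77.25
Bill = $132.45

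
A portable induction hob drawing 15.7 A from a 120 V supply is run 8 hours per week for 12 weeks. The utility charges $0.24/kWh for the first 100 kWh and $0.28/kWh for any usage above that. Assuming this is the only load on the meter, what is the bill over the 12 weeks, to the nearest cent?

$46.64

Power = 15.7 A × 120 V = 1884 W = 1.884 kW
Runtime = 8 h/week × 12 weeks = 96 h
Energy = 1.884 kW × 96 h = 180.864 kWh
Tier 1 (0–100 kWh): 100 × $0.24 = $24
Above 100 kWh: 80.864 × $0.28 = $22.64192
Bill = $46.64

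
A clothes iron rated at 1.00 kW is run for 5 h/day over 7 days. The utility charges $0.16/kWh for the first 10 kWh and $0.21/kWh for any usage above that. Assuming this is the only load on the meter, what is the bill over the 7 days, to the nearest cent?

$6.85

Runtime = 5 h/day × 7 days = 35 h
Energy = 1 kW × 35 h = 35 kWh
Tier 1 (0–10 kWh): 10 × $0.16 = $1.6
Above 10 kWh: 25 × $0.21 = $5.25
Bill = $6.85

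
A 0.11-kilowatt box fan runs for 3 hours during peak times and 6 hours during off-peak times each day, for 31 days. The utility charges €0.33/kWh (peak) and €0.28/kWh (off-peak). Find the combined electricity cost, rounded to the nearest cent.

Peak energy = 0.11 kW × 3 h × 31 = 10.23 kWh
Off-peak energy = 0.11 kW × 6 h × 31 = 20.46 kWh
Cost = 10.23 × €0.33 + 20.46 × €0.28 = €3.3759 + €5.7288 = €9.10

€9.10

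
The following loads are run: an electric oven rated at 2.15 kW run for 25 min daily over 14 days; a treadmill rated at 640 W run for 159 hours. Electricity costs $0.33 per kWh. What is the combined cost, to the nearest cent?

$37.72

electric oven: Runtime = 25 min × 14 = 350 min = 5.833333… h
electric oven: 2.15 kW × 5.833333… h = 12.541666… kWh
treadmill: 0.64 kW × 159 h = 101.76 kWh
Total energy = 114.301666… kWh
Cost = 114.301666… × $0.33 = $37.72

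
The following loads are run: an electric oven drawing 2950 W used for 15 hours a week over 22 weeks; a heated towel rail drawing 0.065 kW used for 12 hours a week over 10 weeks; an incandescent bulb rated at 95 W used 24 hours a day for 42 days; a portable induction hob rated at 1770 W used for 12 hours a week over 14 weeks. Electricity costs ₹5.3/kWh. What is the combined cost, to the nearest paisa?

₹7284.43

electric oven: Runtime = 15 h/week × 22 weeks = 330 h
electric oven: 2.95 kW × 330 h = 973.5 kWh
heated towel rail: Runtime = 12 h/week × 10 weeks = 120 h
heated towel rail: 0.065 kW × 120 h = 7.8 kWh
incandescent bulb: Runtime = 24 h × 42 = 1008 h
incandescent bulb: 0.095 kW × 1008 h = 95.76 kWh
portable induction hob: Runtime = 12 h/week × 14 weeks = 168 h
portable induction hob: 1.77 kW × 168 h = 297.36 kWh
Total energy = 1374.42 kWh
Cost = 1374.42 × ₹5.3 = ₹7284.43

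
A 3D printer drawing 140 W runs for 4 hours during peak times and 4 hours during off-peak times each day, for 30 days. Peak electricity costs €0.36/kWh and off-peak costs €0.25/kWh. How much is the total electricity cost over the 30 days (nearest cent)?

€10.25

Peak energy = 0.14 kW × 4 h × 30 = 16.8 kWh
Off-peak energy = 0.14 kW × 4 h × 30 = 16.8 kWh
Cost = 16.8 × €0.36 + 16.8 × €0.25 = €6.048 + €4.2 = €10.25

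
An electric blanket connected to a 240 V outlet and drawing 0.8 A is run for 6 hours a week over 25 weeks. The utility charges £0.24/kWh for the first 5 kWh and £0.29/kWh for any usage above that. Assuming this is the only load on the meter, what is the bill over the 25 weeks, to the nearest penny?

£8.10

Power = 0.8 A × 240 V = 192 W = 0.192 kW
Runtime = 6 h/week × 25 weeks = 150 h
Energy = 0.192 kW × 150 h = 28.8 kWh
Tier 1 (0–5 kWh): 5 × £0.24 = £1.2
Above 5 kWh: 23.8 × £0.29 = £6.902
Bill = £8.10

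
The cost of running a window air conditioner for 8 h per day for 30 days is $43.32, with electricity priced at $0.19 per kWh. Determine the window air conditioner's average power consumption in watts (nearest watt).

950 W

Energy = $43.32 ÷ $0.19/kWh = 228 kWh
Runtime = 8 h/day × 30 days = 240 h
Power = 228 kWh ÷ 240 h = 0.95 kW = 950 W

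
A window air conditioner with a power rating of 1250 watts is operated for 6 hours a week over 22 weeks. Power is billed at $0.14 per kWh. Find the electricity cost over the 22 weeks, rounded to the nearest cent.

Runtime = 6 h/week × 22 weeks = 132 h
Energy = 1.25 kW × 132 h = 165 kWh
Cost = 165 kWh × $0.14/kWh = $23.10

$23.10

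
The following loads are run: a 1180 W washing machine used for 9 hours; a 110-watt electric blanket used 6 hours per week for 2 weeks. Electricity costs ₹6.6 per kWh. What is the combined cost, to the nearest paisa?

₹78.80

washing machine: 1.18 kW × 9 h = 10.62 kWh
electric blanket: Runtime = 6 h/week × 2 weeks = 12 h
electric blanket: 0.11 kW × 12 h = 1.32 kWh
Total energy = 11.94 kWh
Cost = 11.94 × ₹6.6 = ₹78.80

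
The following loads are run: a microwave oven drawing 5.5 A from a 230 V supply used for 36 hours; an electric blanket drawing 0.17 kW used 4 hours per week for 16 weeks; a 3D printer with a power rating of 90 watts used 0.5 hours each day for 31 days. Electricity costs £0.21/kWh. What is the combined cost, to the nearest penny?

microwave oven: Power = 5.5 A × 230 V = 1265 W = 1.265 kW
microwave oven: 1.265 kW × 36 h = 45.54 kWh
electric blanket: Runtime = 4 h/week × 16 weeks = 64 h
electric blanket: 0.17 kW × 64 h = 10.88 kWh
3D printer: Runtime = 0.5 h/day × 31 days = 15.5 h
3D printer: 0.09 kW × 15.5 h = 1.395 kWh
Total energy = 57.815 kWh
Cost = 57.815 × £0.21 = £12.14

£12.14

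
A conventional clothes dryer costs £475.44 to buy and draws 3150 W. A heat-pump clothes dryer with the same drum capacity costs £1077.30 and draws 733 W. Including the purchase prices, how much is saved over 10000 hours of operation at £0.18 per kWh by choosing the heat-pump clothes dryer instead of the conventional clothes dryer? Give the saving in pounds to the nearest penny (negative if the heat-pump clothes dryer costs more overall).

£3748.74

conventional clothes dryer: £475.44 + (3150/1000) kW × 10000 h × £0.18 = £475.44 + £5670 = £6145.44
heat-pump clothes dryer: £1077.30 + (733/1000) kW × 10000 h × £0.18 = £1077.30 + £1319.4 = £2396.7
Saving = £6145.44 − £2396.7 = £3748.74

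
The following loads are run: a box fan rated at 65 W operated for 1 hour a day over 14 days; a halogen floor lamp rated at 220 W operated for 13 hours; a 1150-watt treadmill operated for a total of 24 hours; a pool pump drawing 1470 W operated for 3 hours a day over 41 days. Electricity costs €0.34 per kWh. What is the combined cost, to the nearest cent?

box fan: Runtime = 1 h/day × 14 days = 14 h
box fan: 0.065 kW × 14 h = 0.91 kWh
halogen floor lamp: 0.22 kW × 13 h = 2.86 kWh
treadmill: 1.15 kW × 24 h = 27.6 kWh
pool pump: Runtime = 3 h/day × 41 days = 123 h
pool pump: 1.47 kW × 123 h = 180.81 kWh
Total energy = 212.18 kWh
Cost = 212.18 × €0.34 = €72.14

€72.14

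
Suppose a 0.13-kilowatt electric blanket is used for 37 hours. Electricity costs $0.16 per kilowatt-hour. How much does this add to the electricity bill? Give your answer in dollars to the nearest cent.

Energy = 0.13 kW × 37 h = 4.81 kWh
Cost = 4.81 kWh × $0.16/kWh = $0.77

$0.77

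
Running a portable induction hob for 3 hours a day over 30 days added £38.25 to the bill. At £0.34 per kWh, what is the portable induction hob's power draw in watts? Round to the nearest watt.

Energy = £38.25 ÷ £0.34/kWh = 112.5 kWh
Runtime = 3 h/day × 30 days = 90 h
Power = 112.5 kWh ÷ 90 h = 1.25 kW = 1250 W

1250 W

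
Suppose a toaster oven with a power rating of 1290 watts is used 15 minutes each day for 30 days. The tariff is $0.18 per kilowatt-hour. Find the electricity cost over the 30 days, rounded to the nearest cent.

Runtime = 15 min × 30 = 450 min = 7.5 h
Energy = 1.29 kW × 7.5 h = 9.675 kWh
Cost = 9.675 kWh × $0.18/kWh = $1.74

$1.74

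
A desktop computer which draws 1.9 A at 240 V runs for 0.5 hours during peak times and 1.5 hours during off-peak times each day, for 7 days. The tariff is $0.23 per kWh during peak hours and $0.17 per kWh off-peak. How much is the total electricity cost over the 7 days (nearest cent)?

$1.18

Power = 1.9 A × 240 V = 456 W = 0.456 kW
Peak energy = 0.456 kW × 0.5 h × 7 = 1.596 kWh
Off-peak energy = 0.456 kW × 1.5 h × 7 = 4.788 kWh
Cost = 1.596 × $0.23 + 4.788 × $0.17 = $0.36708 + $0.81396 = $1.18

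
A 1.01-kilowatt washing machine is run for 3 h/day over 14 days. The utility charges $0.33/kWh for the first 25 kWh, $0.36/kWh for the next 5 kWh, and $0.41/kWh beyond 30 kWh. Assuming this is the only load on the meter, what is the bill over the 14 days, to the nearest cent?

Runtime = 3 h/day × 14 days = 42 h
Energy = 1.01 kW × 42 h = 42.42 kWh
Tier 1 (0–25 kWh): 25 × $0.33 = $8.25
Tier 2 (25–30 kWh): 5 × $0.36 = $1.8
Above 30 kWh: 12.42 × $0.41 = $5.0922
Bill = $15.14

$15.14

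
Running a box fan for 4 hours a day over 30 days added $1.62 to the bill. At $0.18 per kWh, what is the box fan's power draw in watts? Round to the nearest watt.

Energy = $1.62 ÷ $0.18/kWh = 9 kWh
Runtime = 4 h/day × 30 days = 120 h
Power = 9 kWh ÷ 120 h = 0.075 kW = 75 W

75 W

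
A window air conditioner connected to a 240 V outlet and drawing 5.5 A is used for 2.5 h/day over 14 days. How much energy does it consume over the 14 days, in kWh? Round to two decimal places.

Power = 5.5 A × 240 V = 1320 W = 1.32 kW
Runtime = 2.5 h/day × 14 days = 35 h
Energy = 1.32 kW × 35 h = 46.2 kWh

46.20 kWh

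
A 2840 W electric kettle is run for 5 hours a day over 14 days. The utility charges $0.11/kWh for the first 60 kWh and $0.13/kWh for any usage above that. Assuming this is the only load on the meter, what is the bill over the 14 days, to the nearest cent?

Runtime = 5 h/day × 14 days = 70 h
Energy = 2.84 kW × 70 h = 198.8 kWh
Tier 1 (0–60 kWh): 60 × $0.11 = $6.6
Above 60 kWh: 138.8 × $0.13 = $18.044
Bill = $24.64

$24.64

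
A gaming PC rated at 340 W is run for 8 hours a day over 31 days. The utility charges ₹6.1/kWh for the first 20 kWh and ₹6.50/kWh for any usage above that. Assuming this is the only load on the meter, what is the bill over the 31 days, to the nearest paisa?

Runtime = 8 h/day × 31 days = 248 h
Energy = 0.34 kW × 248 h = 84.32 kWh
Tier 1 (0–20 kWh): 20 × ₹6.1 = ₹122
Above 20 kWh: 64.32 × ₹6.50 = ₹418.08
Bill = ₹540.08

₹540.08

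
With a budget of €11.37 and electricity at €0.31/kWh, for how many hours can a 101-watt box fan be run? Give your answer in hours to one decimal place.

363.1 h

Energy available = €11.37 ÷ €0.31/kWh = 36.6774 kWh
Hours = 36.6774 kWh ÷ 0.101 kW = 363.1 h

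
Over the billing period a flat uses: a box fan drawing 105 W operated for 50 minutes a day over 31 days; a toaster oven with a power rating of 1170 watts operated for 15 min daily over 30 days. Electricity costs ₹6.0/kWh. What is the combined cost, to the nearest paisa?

₹68.93

box fan: Runtime = 50 min × 31 = 1550 min = 25.833333… h
box fan: 0.105 kW × 25.833333… h = 2.7125 kWh
toaster oven: Runtime = 15 min × 30 = 450 min = 7.5 h
toaster oven: 1.17 kW × 7.5 h = 8.775 kWh
Total energy = 11.4875 kWh
Cost = 11.4875 × ₹6.0 = ₹68.93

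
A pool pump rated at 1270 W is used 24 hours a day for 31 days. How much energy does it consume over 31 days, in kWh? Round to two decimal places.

Runtime = 24 h × 31 = 744 h
Energy = 1.27 kW × 744 h = 944.88 kWh

944.88 kWh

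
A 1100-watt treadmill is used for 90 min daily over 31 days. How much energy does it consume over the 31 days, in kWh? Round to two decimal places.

51.15 kWh

Runtime = 90 min × 31 = 2790 min = 46.5 h
Energy = 1.1 kW × 46.5 h = 51.15 kWh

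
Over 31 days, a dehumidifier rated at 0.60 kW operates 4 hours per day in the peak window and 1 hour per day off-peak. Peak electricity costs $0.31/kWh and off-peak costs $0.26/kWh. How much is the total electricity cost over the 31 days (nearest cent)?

Peak energy = 0.6 kW × 4 h × 31 = 74.4 kWh
Off-peak energy = 0.6 kW × 1 h × 31 = 18.6 kWh
Cost = 74.4 × $0.31 + 18.6 × $0.26 = $23.064 + $4.836 = $27.90

$27.90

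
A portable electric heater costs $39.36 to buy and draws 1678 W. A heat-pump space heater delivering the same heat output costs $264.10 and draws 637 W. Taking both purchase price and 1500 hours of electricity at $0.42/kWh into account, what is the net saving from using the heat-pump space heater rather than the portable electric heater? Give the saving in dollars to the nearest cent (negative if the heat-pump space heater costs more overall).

$431.09

portable electric heater: $39.36 + (1678/1000) kW × 1500 h × $0.42 = $39.36 + $1057.14 = $1096.5
heat-pump space heater: $264.10 + (637/1000) kW × 1500 h × $0.42 = $264.10 + $401.31 = $665.41
Saving = $1096.5 − $665.41 = $431.09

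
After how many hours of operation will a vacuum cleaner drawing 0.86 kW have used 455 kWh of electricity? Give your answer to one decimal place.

Hours = 455 kWh ÷ 0.86 kW = 529.1 h

529.1 h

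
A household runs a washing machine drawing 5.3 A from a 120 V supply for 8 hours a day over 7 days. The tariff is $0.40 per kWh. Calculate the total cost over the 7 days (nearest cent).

$14.25

Power = 5.3 A × 120 V = 636 W = 0.636 kW
Runtime = 8 h/day × 7 days = 56 h
Energy = 0.636 kW × 56 h = 35.616 kWh
Cost = 35.616 kWh × $0.40/kWh = $14.25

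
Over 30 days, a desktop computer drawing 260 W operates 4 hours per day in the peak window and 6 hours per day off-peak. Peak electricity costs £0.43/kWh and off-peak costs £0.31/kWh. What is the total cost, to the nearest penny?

£27.92

Peak energy = 0.26 kW × 4 h × 30 = 31.2 kWh
Off-peak energy = 0.26 kW × 6 h × 30 = 46.8 kWh
Cost = 31.2 × £0.43 + 46.8 × £0.31 = £13.416 + £14.508 = £27.92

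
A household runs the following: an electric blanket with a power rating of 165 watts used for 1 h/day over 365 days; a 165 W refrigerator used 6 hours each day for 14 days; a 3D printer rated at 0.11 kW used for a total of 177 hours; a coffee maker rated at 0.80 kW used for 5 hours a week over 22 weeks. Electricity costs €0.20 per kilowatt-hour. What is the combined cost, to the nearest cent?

electric blanket: Runtime = 1 h/day × 365 days = 365 h
electric blanket: 0.165 kW × 365 h = 60.225 kWh
refrigerator: Runtime = 6 h/day × 14 days = 84 h
refrigerator: 0.165 kW × 84 h = 13.86 kWh
3D printer: 0.11 kW × 177 h = 19.47 kWh
coffee maker: Runtime = 5 h/week × 22 weeks = 110 h
coffee maker: 0.8 kW × 110 h = 88 kWh
Total energy = 181.555 kWh
Cost = 181.555 × €0.20 = €36.31

€36.31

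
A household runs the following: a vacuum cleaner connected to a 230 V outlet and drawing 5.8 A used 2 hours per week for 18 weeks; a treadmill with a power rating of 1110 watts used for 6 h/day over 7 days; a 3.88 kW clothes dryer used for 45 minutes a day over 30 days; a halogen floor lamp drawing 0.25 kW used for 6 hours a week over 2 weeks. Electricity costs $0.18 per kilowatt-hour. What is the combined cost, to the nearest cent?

$33.29

vacuum cleaner: Power = 5.8 A × 230 V = 1334 W = 1.334 kW
vacuum cleaner: Runtime = 2 h/week × 18 weeks = 36 h
vacuum cleaner: 1.334 kW × 36 h = 48.024 kWh
treadmill: Runtime = 6 h/day × 7 days = 42 h
treadmill: 1.11 kW × 42 h = 46.62 kWh
clothes dryer: Runtime = 45 min × 30 = 1350 min = 22.5 h
clothes dryer: 3.88 kW × 22.5 h = 87.3 kWh
halogen floor lamp: Runtime = 6 h/week × 2 weeks = 12 h
halogen floor lamp: 0.25 kW × 12 h = 3 kWh
Total energy = 184.944 kWh
Cost = 184.944 × $0.18 = $33.29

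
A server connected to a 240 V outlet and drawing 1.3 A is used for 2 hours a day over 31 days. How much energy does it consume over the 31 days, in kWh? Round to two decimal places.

19.34 kWh

Power = 1.3 A × 240 V = 312 W = 0.312 kW
Runtime = 2 h/day × 31 days = 62 h
Energy = 0.312 kW × 62 h = 19.344 kWh ≈ 19.34 kWh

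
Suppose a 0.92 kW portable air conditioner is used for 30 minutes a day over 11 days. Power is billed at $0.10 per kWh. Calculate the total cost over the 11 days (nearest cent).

Runtime = 30 min × 11 = 330 min = 5.5 h
Energy = 0.92 kW × 5.5 h = 5.06 kWh
Cost = 5.06 kWh × $0.10/kWh = $0.51

$0.51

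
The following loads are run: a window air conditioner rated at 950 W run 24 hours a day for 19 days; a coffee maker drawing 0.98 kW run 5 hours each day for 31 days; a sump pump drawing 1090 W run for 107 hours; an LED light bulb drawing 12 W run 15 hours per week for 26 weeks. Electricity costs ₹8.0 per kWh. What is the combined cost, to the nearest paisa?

₹5651.28

window air conditioner: Runtime = 24 h × 19 = 456 h
window air conditioner: 0.95 kW × 456 h = 433.2 kWh
coffee maker: Runtime = 5 h/day × 31 days = 155 h
coffee maker: 0.98 kW × 155 h = 151.9 kWh
sump pump: 1.09 kW × 107 h = 116.63 kWh
LED light bulb: Runtime = 15 h/week × 26 weeks = 390 h
LED light bulb: 0.012 kW × 390 h = 4.68 kWh
Total energy = 706.41 kWh
Cost = 706.41 × ₹8.0 = ₹5651.28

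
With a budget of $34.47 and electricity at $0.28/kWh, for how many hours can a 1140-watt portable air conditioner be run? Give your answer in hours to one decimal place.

108.0 h

Energy available = $34.47 ÷ $0.28/kWh = 123.1071 kWh
Hours = 123.1071 kWh ÷ 1.14 kW = 108.0 h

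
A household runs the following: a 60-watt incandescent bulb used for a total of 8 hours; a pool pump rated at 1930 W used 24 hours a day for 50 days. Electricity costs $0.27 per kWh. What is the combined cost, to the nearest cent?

incandescent bulb: 0.06 kW × 8 h = 0.48 kWh
pool pump: Runtime = 24 h × 50 = 1200 h
pool pump: 1.93 kW × 1200 h = 2316 kWh
Total energy = 2316.48 kWh
Cost = 2316.48 × $0.27 = $625.45

$625.45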